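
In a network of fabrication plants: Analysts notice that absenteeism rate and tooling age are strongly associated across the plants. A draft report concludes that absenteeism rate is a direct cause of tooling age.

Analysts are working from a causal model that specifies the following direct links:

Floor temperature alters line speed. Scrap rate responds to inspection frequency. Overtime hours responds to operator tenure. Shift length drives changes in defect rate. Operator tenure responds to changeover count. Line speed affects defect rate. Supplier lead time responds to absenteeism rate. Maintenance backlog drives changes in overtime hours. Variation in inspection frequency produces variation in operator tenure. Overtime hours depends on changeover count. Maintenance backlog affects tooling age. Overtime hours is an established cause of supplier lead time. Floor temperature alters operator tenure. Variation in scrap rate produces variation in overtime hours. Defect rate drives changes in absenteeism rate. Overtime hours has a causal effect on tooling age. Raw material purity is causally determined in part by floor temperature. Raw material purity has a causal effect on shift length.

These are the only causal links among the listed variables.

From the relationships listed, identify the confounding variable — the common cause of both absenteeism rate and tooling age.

Floor temperature has a causal path to absenteeism rate (floor temperature → line speed → defect rate → absenteeism rate) and a separate causal path to tooling age (floor temperature → operator tenure → overtime hours → tooling age), so it is a common cause of both.
No stated relationship gives absenteeism rate a causal route to tooling age, so the correlation is explained by the shared upstream cause rather than a direct effect.

floor temperature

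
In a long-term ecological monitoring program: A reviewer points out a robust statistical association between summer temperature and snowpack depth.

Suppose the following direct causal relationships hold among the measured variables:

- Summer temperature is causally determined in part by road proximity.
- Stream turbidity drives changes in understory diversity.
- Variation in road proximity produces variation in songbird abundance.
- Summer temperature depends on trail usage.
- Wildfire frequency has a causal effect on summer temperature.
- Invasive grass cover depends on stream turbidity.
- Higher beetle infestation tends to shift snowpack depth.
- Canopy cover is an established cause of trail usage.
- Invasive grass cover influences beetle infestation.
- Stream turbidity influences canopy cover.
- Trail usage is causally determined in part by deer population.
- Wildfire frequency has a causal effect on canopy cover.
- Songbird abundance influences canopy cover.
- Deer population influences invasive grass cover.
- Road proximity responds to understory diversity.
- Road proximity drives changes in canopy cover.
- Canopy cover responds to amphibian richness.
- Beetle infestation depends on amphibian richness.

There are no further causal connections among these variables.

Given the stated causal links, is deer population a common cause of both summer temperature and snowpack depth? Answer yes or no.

yes

Deer population has a causal path to summer temperature (deer population → trail usage → summer temperature) and to snowpack depth (deer population → invasive grass cover → beetle infestation → snowpack depth), so it is a common cause of both — a confounder.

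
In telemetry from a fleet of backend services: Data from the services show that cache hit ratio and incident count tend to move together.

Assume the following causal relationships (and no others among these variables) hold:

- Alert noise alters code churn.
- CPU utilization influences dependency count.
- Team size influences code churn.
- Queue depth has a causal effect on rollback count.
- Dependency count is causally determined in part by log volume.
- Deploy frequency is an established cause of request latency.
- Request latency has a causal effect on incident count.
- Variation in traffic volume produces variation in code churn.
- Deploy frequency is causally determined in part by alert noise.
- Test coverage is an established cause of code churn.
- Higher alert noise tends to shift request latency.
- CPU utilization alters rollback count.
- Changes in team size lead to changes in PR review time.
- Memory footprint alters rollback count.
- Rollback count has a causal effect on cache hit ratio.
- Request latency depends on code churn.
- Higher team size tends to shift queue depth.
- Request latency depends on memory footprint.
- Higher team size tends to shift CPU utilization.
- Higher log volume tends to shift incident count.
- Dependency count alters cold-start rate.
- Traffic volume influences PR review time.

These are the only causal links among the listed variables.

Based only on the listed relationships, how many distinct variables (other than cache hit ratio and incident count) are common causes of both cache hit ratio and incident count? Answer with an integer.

2

The common causes are: memory footprint (to cache hit ratio via memory footprint → rollback count → cache hit ratio; to incident count via memory footprint → request latency → incident count); team size (to cache hit ratio via team size → CPU utilization → rollback count → cache hit ratio; to incident count via team size → code churn → request latency → incident count).
Every other variable lacks a causal path to at least one of cache hit ratio and incident count.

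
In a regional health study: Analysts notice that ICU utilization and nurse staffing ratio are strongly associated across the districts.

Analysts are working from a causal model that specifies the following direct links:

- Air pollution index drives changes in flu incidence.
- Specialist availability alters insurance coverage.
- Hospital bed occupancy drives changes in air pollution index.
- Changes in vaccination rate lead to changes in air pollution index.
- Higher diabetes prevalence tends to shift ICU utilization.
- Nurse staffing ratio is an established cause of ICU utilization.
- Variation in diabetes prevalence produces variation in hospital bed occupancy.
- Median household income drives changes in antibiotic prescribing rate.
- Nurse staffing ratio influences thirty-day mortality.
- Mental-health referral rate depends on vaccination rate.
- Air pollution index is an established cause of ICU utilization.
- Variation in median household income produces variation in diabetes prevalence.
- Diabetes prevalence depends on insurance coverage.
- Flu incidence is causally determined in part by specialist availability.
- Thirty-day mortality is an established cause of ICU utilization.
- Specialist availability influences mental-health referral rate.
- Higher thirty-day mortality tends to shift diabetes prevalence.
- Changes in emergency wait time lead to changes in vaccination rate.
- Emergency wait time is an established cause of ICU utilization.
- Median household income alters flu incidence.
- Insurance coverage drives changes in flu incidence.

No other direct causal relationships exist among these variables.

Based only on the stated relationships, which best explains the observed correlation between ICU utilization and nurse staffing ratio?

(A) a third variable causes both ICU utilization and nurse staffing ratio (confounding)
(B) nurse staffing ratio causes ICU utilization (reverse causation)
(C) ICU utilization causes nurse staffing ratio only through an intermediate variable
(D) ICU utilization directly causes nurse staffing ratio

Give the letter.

B

The stated link runs nurse staffing ratio → ICU utilization; ICU utilization has no causal path to nurse staffing ratio. No variable causes both, so confounding is ruled out. The correlation reflects reverse causation.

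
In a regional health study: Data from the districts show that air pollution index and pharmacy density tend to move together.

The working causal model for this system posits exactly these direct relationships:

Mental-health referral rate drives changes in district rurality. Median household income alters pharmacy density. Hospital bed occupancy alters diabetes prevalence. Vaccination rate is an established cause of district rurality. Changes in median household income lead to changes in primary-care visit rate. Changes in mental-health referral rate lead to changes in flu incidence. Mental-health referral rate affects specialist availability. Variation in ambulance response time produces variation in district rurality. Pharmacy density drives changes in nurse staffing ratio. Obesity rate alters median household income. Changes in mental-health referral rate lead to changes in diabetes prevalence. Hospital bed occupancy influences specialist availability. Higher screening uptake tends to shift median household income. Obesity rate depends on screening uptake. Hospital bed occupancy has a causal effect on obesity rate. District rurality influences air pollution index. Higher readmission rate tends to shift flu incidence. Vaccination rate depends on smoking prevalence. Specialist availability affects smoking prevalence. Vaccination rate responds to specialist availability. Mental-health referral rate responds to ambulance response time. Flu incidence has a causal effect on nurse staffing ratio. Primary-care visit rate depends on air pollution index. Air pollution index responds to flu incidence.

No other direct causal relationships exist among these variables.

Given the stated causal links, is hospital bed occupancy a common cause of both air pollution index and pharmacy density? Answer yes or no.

Hospital bed occupancy has a causal path to air pollution index (hospital bed occupancy → specialist availability → vaccination rate → district rurality → air pollution index) and to pharmacy density (hospital bed occupancy → obesity rate → median household income → pharmacy density), so it is a common cause of both — a confounder.

yes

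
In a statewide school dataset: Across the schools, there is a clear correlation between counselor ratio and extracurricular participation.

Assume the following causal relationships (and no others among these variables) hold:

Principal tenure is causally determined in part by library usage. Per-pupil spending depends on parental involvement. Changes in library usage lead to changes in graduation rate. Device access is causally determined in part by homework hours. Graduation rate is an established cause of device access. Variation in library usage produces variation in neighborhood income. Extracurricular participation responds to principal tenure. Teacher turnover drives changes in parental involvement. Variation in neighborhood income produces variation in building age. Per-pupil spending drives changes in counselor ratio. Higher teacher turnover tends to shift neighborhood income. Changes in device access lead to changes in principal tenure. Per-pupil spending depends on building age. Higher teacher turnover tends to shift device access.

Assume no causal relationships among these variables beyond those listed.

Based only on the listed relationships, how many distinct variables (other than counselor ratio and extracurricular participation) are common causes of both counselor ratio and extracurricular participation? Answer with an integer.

The common causes are: library usage (to counselor ratio via library usage → neighborhood income → building age → per-pupil spending → counselor ratio; to extracurricular participation via library usage → principal tenure → extracurricular participation); teacher turnover (to counselor ratio via teacher turnover → parental involvement → per-pupil spending → counselor ratio; to extracurricular participation via teacher turnover → device access → principal tenure → extracurricular participation).
Every other variable lacks a causal path to at least one of counselor ratio and extracurricular participation.

2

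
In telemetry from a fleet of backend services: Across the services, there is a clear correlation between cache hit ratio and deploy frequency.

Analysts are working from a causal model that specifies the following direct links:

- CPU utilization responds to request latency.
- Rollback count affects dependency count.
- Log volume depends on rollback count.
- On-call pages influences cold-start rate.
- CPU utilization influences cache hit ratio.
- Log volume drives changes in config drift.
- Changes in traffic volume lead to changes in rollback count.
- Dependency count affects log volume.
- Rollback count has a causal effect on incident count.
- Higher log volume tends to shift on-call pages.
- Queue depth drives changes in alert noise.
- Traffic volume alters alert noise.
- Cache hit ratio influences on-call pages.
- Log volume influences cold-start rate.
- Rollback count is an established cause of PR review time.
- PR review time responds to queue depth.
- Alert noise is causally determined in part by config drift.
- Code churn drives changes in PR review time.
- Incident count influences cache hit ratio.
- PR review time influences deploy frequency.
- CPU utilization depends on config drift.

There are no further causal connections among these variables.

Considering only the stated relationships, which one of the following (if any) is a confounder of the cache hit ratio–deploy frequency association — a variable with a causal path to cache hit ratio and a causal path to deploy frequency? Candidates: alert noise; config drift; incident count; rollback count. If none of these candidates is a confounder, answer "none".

rollback count

Rollback count causes cache hit ratio (rollback count → incident count → cache hit ratio) and also causes deploy frequency (rollback count → PR review time → deploy frequency); it is a common cause of both.
Each of the other candidates lacks a causal path to at least one of cache hit ratio and deploy frequency, so they do not confound the relationship.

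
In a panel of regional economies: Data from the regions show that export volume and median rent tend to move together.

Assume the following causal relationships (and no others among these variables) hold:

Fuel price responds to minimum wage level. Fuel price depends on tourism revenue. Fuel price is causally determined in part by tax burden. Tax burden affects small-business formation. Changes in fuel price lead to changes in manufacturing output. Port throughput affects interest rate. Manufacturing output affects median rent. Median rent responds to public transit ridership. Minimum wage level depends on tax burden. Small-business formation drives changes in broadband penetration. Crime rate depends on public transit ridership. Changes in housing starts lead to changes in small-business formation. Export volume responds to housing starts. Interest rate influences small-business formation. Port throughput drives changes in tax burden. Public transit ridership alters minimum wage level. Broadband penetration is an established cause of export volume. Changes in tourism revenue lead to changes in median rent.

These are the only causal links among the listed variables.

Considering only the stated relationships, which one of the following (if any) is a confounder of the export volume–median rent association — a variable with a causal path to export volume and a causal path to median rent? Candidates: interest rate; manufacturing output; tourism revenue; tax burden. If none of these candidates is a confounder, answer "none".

Tax burden causes export volume (tax burden → small-business formation → broadband penetration → export volume) and also causes median rent (tax burden → fuel price → manufacturing output → median rent); it is a common cause of both.
Each of the other candidates lacks a causal path to at least one of export volume and median rent, so they do not confound the relationship.

tax burden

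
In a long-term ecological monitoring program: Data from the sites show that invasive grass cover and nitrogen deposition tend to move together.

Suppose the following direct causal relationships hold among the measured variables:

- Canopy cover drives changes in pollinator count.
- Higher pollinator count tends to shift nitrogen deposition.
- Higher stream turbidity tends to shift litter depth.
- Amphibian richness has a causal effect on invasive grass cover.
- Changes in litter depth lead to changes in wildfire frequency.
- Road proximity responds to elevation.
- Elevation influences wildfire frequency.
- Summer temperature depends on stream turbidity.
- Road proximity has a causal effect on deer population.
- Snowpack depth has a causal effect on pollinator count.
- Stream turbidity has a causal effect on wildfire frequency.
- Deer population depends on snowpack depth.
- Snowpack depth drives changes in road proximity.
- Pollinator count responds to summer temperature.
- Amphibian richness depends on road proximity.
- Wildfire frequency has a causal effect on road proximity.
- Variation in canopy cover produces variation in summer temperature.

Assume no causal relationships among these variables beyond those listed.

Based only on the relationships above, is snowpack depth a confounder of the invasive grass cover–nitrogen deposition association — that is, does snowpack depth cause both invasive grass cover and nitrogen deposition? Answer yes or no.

Snowpack depth has a causal path to invasive grass cover (snowpack depth → road proximity → amphibian richness → invasive grass cover) and to nitrogen deposition (snowpack depth → pollinator count → nitrogen deposition), so it is a common cause of both — a confounder.

yes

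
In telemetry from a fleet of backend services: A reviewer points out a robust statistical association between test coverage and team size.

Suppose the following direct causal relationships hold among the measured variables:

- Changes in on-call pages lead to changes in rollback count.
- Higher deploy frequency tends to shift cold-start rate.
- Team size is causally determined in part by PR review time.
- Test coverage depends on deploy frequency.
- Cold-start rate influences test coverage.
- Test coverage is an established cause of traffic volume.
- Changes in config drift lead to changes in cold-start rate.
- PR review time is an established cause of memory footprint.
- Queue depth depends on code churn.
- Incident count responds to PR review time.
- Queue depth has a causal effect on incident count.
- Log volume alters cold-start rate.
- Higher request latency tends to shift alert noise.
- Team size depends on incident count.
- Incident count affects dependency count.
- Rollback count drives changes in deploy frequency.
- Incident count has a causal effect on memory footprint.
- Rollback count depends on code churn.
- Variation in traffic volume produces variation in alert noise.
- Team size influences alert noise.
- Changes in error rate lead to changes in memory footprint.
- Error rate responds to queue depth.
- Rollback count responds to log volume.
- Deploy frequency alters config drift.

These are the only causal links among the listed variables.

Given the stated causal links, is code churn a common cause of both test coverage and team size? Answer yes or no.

yes

Code churn has a causal path to test coverage (code churn → rollback count → deploy frequency → test coverage) and to team size (code churn → queue depth → incident count → team size), so it is a common cause of both — a confounder.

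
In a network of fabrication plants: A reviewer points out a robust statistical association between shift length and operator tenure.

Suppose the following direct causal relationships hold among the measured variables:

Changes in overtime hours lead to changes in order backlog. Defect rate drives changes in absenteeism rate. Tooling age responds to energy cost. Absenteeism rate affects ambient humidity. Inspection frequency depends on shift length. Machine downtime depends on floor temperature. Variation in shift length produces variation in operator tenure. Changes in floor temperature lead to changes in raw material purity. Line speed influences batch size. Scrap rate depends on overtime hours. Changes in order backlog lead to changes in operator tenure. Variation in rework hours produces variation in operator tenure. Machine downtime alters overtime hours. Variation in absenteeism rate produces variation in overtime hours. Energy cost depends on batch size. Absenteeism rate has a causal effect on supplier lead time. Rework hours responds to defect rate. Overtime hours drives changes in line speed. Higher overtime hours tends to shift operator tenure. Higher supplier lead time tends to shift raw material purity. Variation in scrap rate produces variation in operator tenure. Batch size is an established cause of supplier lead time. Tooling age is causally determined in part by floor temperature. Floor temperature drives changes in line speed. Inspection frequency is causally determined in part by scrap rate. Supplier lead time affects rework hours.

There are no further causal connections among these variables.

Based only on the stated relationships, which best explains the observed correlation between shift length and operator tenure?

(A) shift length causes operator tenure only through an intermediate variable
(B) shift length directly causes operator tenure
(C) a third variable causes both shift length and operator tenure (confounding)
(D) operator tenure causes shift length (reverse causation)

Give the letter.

There is a stated direct causal link shift length → operator tenure, and no variable causes both shift length and operator tenure, so the correlation reflects direct causation.

B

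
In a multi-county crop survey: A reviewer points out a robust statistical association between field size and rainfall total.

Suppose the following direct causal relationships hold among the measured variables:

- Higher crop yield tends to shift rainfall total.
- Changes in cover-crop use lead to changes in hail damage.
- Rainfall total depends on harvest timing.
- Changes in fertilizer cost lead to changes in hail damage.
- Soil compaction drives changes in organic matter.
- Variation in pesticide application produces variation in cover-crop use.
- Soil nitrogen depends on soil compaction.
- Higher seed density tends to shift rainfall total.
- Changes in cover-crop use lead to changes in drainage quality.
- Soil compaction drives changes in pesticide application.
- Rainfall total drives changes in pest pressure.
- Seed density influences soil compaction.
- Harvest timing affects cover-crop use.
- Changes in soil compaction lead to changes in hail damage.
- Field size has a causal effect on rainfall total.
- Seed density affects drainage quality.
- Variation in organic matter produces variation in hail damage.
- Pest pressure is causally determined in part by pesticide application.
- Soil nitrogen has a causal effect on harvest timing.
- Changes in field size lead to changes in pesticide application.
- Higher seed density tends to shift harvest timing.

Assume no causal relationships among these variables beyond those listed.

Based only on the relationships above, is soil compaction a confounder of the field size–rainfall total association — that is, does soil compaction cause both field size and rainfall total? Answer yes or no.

no

Soil compaction has no stated causal path to field size. A confounder must cause both variables, so soil compaction does not qualify.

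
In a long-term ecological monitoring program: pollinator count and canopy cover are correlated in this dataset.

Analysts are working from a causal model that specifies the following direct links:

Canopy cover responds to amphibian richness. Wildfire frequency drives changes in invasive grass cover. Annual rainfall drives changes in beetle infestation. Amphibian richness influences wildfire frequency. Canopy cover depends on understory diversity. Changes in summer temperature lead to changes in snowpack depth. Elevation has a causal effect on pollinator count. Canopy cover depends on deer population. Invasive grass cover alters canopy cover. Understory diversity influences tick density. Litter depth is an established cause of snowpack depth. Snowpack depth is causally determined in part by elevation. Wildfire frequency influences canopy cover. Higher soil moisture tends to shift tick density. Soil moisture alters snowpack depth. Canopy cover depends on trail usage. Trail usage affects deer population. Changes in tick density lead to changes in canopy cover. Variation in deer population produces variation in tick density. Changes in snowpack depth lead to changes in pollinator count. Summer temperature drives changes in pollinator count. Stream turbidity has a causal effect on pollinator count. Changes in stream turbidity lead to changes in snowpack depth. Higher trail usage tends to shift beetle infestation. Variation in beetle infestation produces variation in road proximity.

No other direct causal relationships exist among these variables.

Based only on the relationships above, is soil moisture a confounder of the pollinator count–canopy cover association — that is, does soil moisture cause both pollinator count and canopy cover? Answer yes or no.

Soil moisture has a causal path to pollinator count (soil moisture → snowpack depth → pollinator count) and to canopy cover (soil moisture → tick density → canopy cover), so it is a common cause of both — a confounder.

yes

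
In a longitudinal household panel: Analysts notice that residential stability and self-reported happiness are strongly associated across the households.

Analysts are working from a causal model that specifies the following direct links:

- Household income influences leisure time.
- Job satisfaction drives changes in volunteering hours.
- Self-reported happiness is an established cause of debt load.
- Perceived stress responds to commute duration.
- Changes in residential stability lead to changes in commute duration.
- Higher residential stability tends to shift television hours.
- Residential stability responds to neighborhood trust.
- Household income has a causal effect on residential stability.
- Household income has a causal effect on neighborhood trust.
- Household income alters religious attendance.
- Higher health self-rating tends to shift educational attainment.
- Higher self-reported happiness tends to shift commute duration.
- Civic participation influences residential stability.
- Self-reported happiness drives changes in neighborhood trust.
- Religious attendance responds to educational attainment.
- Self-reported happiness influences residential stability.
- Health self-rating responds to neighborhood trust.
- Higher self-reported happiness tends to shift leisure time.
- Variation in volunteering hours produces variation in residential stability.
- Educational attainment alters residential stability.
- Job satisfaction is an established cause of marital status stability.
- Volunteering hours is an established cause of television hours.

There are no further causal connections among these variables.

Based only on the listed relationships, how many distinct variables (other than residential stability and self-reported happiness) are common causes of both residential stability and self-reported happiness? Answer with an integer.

No listed variable has a causal path to both residential stability and self-reported happiness, so there are no common causes.

0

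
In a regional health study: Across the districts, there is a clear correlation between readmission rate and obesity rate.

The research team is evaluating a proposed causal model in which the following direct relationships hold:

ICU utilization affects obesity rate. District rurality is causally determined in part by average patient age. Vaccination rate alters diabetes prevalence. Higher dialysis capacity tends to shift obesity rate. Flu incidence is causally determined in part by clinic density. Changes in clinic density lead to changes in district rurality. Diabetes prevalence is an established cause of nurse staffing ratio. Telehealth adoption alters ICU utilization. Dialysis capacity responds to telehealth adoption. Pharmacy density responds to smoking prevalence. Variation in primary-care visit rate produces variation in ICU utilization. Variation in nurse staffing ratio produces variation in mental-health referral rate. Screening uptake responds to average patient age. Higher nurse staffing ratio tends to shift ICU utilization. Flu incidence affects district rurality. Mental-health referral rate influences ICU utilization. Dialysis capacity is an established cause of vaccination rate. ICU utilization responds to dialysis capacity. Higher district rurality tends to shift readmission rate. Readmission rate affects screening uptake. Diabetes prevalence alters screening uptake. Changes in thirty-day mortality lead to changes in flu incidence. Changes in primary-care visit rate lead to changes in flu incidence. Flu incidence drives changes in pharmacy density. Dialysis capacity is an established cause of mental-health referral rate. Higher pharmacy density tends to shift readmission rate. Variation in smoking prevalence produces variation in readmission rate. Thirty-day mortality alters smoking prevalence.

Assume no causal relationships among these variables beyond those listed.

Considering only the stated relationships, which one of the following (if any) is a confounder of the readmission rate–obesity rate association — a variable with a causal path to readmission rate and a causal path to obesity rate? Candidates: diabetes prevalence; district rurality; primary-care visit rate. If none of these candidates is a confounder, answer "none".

Primary-care visit rate causes readmission rate (primary-care visit rate → flu incidence → pharmacy density → readmission rate) and also causes obesity rate (primary-care visit rate → ICU utilization → obesity rate); it is a common cause of both.
Each of the other candidates lacks a causal path to at least one of readmission rate and obesity rate, so they do not confound the relationship.

primary-care visit rate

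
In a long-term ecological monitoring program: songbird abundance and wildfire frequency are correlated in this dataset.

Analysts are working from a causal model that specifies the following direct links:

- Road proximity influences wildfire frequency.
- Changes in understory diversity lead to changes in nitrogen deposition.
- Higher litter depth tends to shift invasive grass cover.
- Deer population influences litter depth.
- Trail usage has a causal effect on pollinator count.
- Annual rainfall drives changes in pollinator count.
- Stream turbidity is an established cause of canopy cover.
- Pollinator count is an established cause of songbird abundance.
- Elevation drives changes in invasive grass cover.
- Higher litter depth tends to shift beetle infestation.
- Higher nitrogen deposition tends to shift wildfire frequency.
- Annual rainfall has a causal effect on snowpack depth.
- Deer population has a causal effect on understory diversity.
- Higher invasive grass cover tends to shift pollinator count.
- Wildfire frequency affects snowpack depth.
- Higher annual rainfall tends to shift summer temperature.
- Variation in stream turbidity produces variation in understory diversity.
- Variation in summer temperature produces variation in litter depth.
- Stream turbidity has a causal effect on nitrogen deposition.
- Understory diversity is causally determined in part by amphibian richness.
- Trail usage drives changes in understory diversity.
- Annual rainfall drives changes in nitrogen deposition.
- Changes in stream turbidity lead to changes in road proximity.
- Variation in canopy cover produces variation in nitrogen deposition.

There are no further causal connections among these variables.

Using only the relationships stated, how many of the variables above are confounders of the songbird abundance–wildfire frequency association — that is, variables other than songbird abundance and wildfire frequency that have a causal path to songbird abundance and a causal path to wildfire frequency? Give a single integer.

3

The common causes are: annual rainfall (to songbird abundance via annual rainfall → pollinator count → songbird abundance; to wildfire frequency via annual rainfall → nitrogen deposition → wildfire frequency); deer population (to songbird abundance via deer population → litter depth → invasive grass cover → pollinator count → songbird abundance; to wildfire frequency via deer population → understory diversity → nitrogen deposition → wildfire frequency); trail usage (to songbird abundance via trail usage → pollinator count → songbird abundance; to wildfire frequency via trail usage → understory diversity → nitrogen deposition → wildfire frequency).
Every other variable lacks a causal path to at least one of songbird abundance and wildfire frequency.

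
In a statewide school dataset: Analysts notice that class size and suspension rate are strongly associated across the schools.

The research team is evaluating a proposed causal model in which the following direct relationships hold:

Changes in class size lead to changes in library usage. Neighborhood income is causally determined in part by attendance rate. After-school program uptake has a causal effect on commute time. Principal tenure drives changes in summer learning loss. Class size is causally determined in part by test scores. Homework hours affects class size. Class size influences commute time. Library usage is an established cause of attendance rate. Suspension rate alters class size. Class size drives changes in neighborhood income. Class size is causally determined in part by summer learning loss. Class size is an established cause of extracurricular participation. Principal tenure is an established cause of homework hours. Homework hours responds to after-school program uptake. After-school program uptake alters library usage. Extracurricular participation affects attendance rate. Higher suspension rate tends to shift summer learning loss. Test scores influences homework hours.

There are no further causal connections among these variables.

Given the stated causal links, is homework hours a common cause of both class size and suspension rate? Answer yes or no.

no

Homework hours has no stated causal path to suspension rate. A confounder must cause both variables, so homework hours does not qualify.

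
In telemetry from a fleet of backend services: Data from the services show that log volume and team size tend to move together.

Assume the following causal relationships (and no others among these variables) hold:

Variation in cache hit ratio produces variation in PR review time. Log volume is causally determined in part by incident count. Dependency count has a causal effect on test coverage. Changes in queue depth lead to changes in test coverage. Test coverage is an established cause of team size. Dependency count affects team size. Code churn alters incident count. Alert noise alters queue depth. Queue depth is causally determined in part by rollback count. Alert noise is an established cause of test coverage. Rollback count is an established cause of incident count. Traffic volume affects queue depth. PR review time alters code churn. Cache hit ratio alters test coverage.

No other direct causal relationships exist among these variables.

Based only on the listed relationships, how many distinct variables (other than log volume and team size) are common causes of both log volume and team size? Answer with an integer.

The common causes are: cache hit ratio (to log volume via cache hit ratio → PR review time → code churn → incident count → log volume; to team size via cache hit ratio → test coverage → team size); rollback count (to log volume via rollback count → incident count → log volume; to team size via rollback count → queue depth → test coverage → team size).
Every other variable lacks a causal path to at least one of log volume and team size.

2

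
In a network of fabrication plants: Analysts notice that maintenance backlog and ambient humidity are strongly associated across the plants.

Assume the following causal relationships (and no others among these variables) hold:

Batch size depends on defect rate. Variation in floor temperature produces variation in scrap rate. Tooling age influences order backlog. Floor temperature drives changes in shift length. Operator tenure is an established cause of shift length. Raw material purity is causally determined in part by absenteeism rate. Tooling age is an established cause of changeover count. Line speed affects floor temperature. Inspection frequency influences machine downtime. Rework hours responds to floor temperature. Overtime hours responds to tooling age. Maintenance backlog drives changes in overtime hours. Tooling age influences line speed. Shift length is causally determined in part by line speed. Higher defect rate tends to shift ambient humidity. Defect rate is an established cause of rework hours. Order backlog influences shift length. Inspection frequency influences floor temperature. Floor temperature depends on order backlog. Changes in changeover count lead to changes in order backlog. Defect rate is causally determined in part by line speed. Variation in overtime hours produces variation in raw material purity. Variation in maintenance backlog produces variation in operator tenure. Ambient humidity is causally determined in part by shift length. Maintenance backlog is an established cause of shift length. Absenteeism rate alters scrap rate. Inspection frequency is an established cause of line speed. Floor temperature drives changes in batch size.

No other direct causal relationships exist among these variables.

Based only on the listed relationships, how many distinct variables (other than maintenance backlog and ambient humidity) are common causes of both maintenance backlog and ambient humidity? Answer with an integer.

No listed variable has a causal path to both maintenance backlog and ambient humidity, so there are no common causes.

0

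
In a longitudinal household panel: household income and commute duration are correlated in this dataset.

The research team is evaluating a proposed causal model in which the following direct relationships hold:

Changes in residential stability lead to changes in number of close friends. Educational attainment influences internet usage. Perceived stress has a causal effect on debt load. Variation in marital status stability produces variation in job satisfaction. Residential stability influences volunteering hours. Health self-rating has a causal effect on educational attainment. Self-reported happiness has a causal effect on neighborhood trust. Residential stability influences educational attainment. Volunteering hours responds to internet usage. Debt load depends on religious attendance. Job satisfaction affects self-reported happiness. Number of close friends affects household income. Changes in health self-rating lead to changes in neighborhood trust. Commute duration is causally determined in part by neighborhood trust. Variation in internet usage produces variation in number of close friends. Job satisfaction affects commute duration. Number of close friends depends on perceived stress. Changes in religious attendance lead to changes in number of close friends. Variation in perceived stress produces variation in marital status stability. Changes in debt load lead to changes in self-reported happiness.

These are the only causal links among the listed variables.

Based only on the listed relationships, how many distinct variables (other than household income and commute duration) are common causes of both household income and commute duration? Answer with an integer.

3

The common causes are: health self-rating (to household income via health self-rating → educational attainment → internet usage → number of close friends → household income; to commute duration via health self-rating → neighborhood trust → commute duration); perceived stress (to household income via perceived stress → number of close friends → household income; to commute duration via perceived stress → marital status stability → job satisfaction → commute duration); religious attendance (to household income via religious attendance → number of close friends → household income; to commute duration via religious attendance → debt load → self-reported happiness → neighborhood trust → commute duration).
Every other variable lacks a causal path to at least one of household income and commute duration.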